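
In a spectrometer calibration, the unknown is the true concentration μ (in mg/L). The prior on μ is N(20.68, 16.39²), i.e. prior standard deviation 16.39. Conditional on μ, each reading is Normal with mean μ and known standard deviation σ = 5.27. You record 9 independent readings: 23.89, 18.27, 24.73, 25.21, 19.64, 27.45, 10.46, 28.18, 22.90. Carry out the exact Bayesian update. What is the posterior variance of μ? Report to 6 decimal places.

For Normal data with known variance σ², a Normal(μ₀, σ₀²) prior on μ is conjugate. Posterior precision = 1/σ₀² + n/σ²; posterior mean is the precision-weighted average of μ₀ and x̄.
σ₀² = 16.39² = 268.6321, σ² = 5.27² = 27.7729; σ² + n·σ₀² = 27.7729 + 9·268.6321 = 2445.4618.
Posterior precision = 1/σ₀² + n/σ² = 1/268.6321 + 9/27.7729 = (σ² + n·σ₀²)/(σ₀²σ²) = 2445.4618/(268.6321·27.7729); posterior variance σₙ² = σ₀²σ²/(σ² + n·σ₀²) = 268.6321·27.7729/2445.4618 = 3.050832.

3.050832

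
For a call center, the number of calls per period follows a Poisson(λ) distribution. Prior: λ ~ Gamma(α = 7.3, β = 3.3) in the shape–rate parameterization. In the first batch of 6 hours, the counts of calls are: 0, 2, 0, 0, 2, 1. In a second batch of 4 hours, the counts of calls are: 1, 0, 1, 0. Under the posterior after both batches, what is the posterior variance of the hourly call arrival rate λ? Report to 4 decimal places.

With a Gamma(shape α, rate β) prior, the Poisson likelihood is conjugate: the posterior is Gamma(α + ΣXᵢ, β + n).
Batch 1: sum of counts S = 5 over n = 6 hours.
After batch 1: Gamma(α+S, β+n) = Gamma(7.3+5, 3.3+6) = Gamma(12.3, 9.3).
Batch 2: sum of counts S = 2 over n = 4 hours.
After batch 2: Gamma(α+S, β+n) = Gamma(12.3+2, 9.3+4) = Gamma(14.3, 13.3).
Var = α/β² = 14.3/13.3² = 0.0808.

0.0808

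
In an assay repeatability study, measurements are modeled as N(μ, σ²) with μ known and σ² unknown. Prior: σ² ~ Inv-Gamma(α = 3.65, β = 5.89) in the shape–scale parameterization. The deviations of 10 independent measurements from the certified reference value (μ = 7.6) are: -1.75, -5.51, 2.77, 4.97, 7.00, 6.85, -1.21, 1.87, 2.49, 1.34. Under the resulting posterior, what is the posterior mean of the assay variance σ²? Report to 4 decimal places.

With known mean μ and an Inverse-Gamma(α, β) prior on σ², the Normal likelihood is conjugate: posterior is Inv-Gamma(α + n/2, β + Σ(xᵢ−μ)²/2).
Σ(xᵢ−μ)² = (-1.75)² + (-5.51)² + (2.77)² + (4.97)² + (7.00)² + (6.85)² + (-1.21)² + (1.87)² + (2.49)² + (1.34)² = 174.6756.
Posterior: Inv-Gamma(3.65 + 10/2, 5.89 + 174.6756/2) = Inv-Gamma(8.65, 93.22780).
E[σ²|data] = β/(α−1) = 93.22780/7.65 = 12.1866.

12.1866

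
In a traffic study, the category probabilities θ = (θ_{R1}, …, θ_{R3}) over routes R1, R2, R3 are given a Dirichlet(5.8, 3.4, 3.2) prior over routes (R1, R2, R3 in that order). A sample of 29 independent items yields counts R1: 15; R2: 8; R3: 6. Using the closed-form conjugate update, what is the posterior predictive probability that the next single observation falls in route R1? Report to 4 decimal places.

0.5024

The Dirichlet prior is conjugate to the Multinomial likelihood: each posterior αⱼ = prior αⱼ + observed count nⱼ.
Posterior concentration: (20.8, 11.4, 9.2), total = 41.4.
P(next = R1 | data) = α_{R1}/Σα = 0.5024.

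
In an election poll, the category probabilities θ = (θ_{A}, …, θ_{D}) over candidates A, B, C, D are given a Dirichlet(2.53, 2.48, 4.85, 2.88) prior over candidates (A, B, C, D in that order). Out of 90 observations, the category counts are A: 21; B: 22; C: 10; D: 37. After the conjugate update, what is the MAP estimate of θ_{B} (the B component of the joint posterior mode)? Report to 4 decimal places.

0.2378

The Dirichlet prior is conjugate to the Multinomial likelihood: each posterior αⱼ = prior αⱼ + observed count nⱼ.
Posterior concentration: (23.53, 24.48, 14.85, 39.88), total = 102.74.
Joint mode component: (α_{B}−1)/(Σα−K) = 23.48/98.74 = 0.2378.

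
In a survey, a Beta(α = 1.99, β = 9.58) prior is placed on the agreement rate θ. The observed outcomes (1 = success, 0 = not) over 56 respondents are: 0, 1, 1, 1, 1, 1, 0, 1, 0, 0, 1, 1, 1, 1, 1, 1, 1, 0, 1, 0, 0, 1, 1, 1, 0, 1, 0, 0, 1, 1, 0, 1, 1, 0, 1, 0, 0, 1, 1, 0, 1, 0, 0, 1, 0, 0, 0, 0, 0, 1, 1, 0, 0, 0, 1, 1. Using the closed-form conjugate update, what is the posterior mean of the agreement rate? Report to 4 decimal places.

0.4882

The Beta prior is conjugate to a Binomial/Bernoulli likelihood; the update adds successes to α and failures to β.
Posterior: Beta(α+k, β+n−k) = Beta(1.99+31, 9.58+25) = Beta(32.99, 34.58).
Posterior mean = α/(α+β) = 32.99/67.57 = 0.4882.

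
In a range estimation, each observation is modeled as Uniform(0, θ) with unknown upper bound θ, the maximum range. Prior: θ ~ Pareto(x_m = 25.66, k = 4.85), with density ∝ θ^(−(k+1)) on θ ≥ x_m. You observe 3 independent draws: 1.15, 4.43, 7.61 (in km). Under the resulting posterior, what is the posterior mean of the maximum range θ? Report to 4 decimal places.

29.4060

A Pareto(scale x_m, shape k) prior on the upper bound θ of Uniform(0, θ) is conjugate: posterior is Pareto(max(x_m, max xᵢ), k + n).
Sample maximum = 7.61; prior scale x_m = 25.66 → posterior scale = max = 25.66.
Posterior shape = 4.85 + 3 = 7.85.
E[θ|data] = k·x_m/(k−1) = 7.85·25.66/6.85 = 29.4060.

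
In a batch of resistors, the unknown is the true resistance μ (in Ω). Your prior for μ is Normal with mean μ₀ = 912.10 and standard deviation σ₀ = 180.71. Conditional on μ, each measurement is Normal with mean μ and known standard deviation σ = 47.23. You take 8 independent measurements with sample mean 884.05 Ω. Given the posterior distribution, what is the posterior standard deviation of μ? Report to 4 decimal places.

16.6275

For Normal data with known variance σ², a Normal(μ₀, σ₀²) prior on μ is conjugate. Posterior precision = 1/σ₀² + n/σ²; posterior mean is the precision-weighted average of μ₀ and x̄.
σ₀² = 180.71² = 32656.1041, σ² = 47.23² = 2230.6729; σ² + n·σ₀² = 2230.6729 + 8·32656.1041 = 263479.5057.
Posterior precision = 1/σ₀² + n/σ² = 1/32656.1041 + 8/2230.6729 = (σ² + n·σ₀²)/(σ₀²σ²) = 263479.5057/(32656.1041·2230.6729); posterior variance σₙ² = σ₀²σ²/(σ² + n·σ₀²) = 32656.1041·2230.6729/263479.5057 = 276.473444.
Posterior SD = √σₙ² = √(32656.1041·2230.6729/263479.5057) = 16.6275.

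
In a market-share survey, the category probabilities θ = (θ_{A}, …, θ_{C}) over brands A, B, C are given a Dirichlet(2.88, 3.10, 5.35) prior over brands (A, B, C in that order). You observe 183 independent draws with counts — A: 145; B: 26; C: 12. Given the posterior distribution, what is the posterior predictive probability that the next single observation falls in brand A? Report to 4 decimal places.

0.7610

The Dirichlet prior is conjugate to the Multinomial likelihood: each posterior αⱼ = prior αⱼ + observed count nⱼ.
Posterior concentration: (147.88, 29.10, 17.35), total = 194.33.
P(next = A | data) = α_{A}/Σα = 0.7610.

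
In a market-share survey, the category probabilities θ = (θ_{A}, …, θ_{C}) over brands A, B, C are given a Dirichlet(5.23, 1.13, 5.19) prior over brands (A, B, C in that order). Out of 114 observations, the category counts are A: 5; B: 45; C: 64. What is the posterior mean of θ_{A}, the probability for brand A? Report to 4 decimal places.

The Dirichlet prior is conjugate to the Multinomial likelihood: each posterior αⱼ = prior αⱼ + observed count nⱼ.
Posterior concentration: (10.23, 46.13, 69.19), total = 125.55.
E[θ_{A}|data] = α_{A}/Σα = 10.23/125.55 = 0.0815.

0.0815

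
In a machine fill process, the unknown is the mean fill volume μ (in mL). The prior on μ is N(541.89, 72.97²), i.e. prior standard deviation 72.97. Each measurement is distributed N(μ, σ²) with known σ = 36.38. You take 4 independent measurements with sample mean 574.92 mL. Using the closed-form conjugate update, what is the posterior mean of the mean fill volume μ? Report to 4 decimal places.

For Normal data with known variance σ², a Normal(μ₀, σ₀²) prior on μ is conjugate. Posterior precision = 1/σ₀² + n/σ²; posterior mean is the precision-weighted average of μ₀ and x̄.
n·x̄ = 4·574.92 = 2299.68.
σ₀² = 72.97² = 5324.6209, σ² = 36.38² = 1323.5044; σ² + n·σ₀² = 1323.5044 + 4·5324.6209 = 22621.988.
Posterior mean = (μ₀/σ₀² + n·x̄/σ²)/(1/σ₀² + n/σ²) = (σ²·μ₀ + σ₀²·n·x̄)/(σ² + n·σ₀²) = (1323.5044·541.89 + 5324.6209·2299.68)/22621.988 = 12962117.990628/22621.988 = 572.9876.

572.9876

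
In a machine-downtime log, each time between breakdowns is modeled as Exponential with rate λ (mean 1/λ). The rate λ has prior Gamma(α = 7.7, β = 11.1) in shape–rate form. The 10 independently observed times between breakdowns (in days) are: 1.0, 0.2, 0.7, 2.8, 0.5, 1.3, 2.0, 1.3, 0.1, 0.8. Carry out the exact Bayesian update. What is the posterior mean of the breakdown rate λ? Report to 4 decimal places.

With a Gamma(shape α, rate β) prior on the exponential rate λ, the posterior after n observations with total T = Σxᵢ is Gamma(α+n, β+T).
Sum of observations T = 10.7 days; n = 10.
Posterior: Gamma(7.7+10, 11.1+10.7) = Gamma(17.7, 21.8).
Posterior mean of λ = α/β = 17.7/21.8 = 0.8119.

0.8119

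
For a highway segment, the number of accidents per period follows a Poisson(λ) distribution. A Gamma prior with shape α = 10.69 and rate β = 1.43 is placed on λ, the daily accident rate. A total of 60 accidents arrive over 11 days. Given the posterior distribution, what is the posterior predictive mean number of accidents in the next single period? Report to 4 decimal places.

With a Gamma(shape α, rate β) prior, the Poisson likelihood is conjugate: the posterior is Gamma(α + ΣXᵢ, β + n).
Posterior: Gamma(α+S, β+n) = Gamma(10.69+60, 1.43+11) = Gamma(70.69, 12.43).
The predictive distribution for one future period is NegBinom with mean α/β = 5.6870.

5.6870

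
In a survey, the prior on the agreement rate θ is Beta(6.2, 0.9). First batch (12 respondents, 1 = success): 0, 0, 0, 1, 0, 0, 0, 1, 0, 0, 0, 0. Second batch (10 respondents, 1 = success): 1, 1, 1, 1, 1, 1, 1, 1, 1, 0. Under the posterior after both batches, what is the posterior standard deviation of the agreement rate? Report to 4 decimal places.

0.0896

The Beta prior is conjugate to a Binomial/Bernoulli likelihood; the update adds successes to α and failures to β.
After batch 1: Beta(6.2+2, 0.9+10) = Beta(8.2, 10.9).
After batch 2: Beta(8.2+9, 10.9+1) = Beta(17.2, 11.9).
Var = αβ/((α+β)²(α+β+1)) = 17.2·11.9/(29.1²·30.1) = 0.00803014; SD = √0.00803014 = 0.0896.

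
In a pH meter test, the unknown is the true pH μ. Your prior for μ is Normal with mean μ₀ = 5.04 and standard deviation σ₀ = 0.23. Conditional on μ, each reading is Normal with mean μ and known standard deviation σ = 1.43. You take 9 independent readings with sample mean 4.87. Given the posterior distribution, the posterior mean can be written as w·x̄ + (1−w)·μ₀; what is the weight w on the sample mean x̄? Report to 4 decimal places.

0.1889

For Normal data with known variance σ², a Normal(μ₀, σ₀²) prior on μ is conjugate. Posterior precision = 1/σ₀² + n/σ²; posterior mean is the precision-weighted average of μ₀ and x̄.
σ₀² = 0.23² = 0.0529, σ² = 1.43² = 2.0449. Prior precision 1/σ₀² = 1/0.0529; data precision n/σ² = 9/2.0449.
w = (n/σ²)/(1/σ₀² + n/σ²) = n·σ₀²/(σ² + n·σ₀²) = 9·0.0529/(2.0449 + 9·0.0529) = 0.4761/2.521 = 0.1889.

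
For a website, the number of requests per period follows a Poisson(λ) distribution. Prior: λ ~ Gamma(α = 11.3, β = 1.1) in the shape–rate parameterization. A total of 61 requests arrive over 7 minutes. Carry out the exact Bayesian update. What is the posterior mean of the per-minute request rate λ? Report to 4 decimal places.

8.9259

With a Gamma(shape α, rate β) prior, the Poisson likelihood is conjugate: the posterior is Gamma(α + ΣXᵢ, β + n).
Posterior: Gamma(α+S, β+n) = Gamma(11.3+61, 1.1+7) = Gamma(72.3, 8.1).
Posterior mean = α/β = 72.3/8.1 = 8.9259.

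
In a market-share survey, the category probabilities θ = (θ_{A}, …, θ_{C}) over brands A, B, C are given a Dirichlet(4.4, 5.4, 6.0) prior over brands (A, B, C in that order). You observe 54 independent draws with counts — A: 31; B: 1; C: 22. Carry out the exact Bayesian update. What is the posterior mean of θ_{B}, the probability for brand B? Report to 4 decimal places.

The Dirichlet prior is conjugate to the Multinomial likelihood: each posterior αⱼ = prior αⱼ + observed count nⱼ.
Posterior concentration: (35.4, 6.4, 28.0), total = 69.8.
E[θ_{B}|data] = α_{B}/Σα = 6.4/69.8 = 0.0917.

0.0917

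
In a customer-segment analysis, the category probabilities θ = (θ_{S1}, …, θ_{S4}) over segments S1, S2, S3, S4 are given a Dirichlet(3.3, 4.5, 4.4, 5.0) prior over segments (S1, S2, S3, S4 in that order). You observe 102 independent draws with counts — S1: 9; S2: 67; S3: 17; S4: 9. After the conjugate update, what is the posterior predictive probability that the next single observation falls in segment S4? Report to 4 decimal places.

The Dirichlet prior is conjugate to the Multinomial likelihood: each posterior αⱼ = prior αⱼ + observed count nⱼ.
Posterior concentration: (12.3, 71.5, 21.4, 14.0), total = 119.2.
P(next = S4 | data) = α_{S4}/Σα = 0.1174.

0.1174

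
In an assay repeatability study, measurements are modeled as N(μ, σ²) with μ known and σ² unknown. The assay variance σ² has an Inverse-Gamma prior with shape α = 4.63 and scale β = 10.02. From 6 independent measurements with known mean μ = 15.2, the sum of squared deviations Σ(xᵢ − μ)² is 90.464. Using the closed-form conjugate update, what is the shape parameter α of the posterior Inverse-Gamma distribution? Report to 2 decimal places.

7.63

With known mean μ and an Inverse-Gamma(α, β) prior on σ², the Normal likelihood is conjugate: posterior is Inv-Gamma(α + n/2, β + Σ(xᵢ−μ)²/2).
Posterior: Inv-Gamma(4.63 + 6/2, 10.02 + 90.464/2) = Inv-Gamma(7.63, 55.2520).
Posterior α = 7.63.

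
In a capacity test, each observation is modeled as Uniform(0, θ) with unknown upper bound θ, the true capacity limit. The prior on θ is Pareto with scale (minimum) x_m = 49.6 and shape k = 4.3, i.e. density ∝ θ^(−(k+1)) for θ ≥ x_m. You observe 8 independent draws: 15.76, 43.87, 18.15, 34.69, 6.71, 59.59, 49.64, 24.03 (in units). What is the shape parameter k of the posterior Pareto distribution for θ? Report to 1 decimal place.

12.3

A Pareto(scale x_m, shape k) prior on the upper bound θ of Uniform(0, θ) is conjugate: posterior is Pareto(max(x_m, max xᵢ), k + n).
Sample maximum = 59.59; prior scale x_m = 49.6 → posterior scale = max = 59.59.
Posterior shape = 4.3 + 8 = 12.3.
Posterior shape k = 12.3.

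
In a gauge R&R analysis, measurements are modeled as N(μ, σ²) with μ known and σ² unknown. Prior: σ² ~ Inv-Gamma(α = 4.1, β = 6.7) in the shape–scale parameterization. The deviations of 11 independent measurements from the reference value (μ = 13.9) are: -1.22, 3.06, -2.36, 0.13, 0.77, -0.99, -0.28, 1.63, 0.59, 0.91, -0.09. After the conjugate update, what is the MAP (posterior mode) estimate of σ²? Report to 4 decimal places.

With known mean μ and an Inverse-Gamma(α, β) prior on σ², the Normal likelihood is conjugate: posterior is Inv-Gamma(α + n/2, β + Σ(xᵢ−μ)²/2).
Σ(xᵢ−μ)² = (-1.22)² + (3.06)² + (-2.36)² + (0.13)² + (0.77)² + (-0.99)² + (-0.28)² + (1.63)² + (0.59)² + (0.91)² + (-0.09)² = 21.9311.
Posterior: Inv-Gamma(4.1 + 11/2, 6.7 + 21.9311/2) = Inv-Gamma(9.60, 17.66555).
Mode = β/(α+1) = 17.66555/10.60 = 1.6666.

1.6666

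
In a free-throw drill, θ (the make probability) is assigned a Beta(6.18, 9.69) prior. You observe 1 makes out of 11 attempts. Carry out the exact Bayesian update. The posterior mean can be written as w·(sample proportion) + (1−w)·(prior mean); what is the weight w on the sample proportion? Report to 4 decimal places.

0.4094

The Beta prior is conjugate to a Binomial/Bernoulli likelihood; the update adds successes to α and failures to β.
Posterior mean = (α₀+k)/(α₀+β₀+n) = [n/(α₀+β₀+n)]·(k/n) + [(α₀+β₀)/(α₀+β₀+n)]·α₀/(α₀+β₀), so only n and the prior enter the weight.
The weight on the data is w = n/(α₀+β₀+n) = 11/(6.18+9.69+11) = 11/26.87 = 0.4094.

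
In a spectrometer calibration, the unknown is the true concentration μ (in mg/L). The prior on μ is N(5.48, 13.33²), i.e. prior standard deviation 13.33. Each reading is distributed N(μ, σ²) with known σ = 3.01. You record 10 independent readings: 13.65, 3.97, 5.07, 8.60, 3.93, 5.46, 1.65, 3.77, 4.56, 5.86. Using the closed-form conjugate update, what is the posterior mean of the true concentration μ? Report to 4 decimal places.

For Normal data with known variance σ², a Normal(μ₀, σ₀²) prior on μ is conjugate. Posterior precision = 1/σ₀² + n/σ²; posterior mean is the precision-weighted average of μ₀ and x̄.
Σxᵢ = 13.65 + 3.97 + 5.07 + 8.60 + 3.93 + 5.46 + 1.65 + 3.77 + 4.56 + 5.86 = 56.52, so n·x̄ = 56.52.
σ₀² = 13.33² = 177.6889, σ² = 3.01² = 9.0601; σ² + n·σ₀² = 9.0601 + 10·177.6889 = 1785.9491.
Posterior mean = (μ₀/σ₀² + n·x̄/σ²)/(1/σ₀² + n/σ²) = (σ²·μ₀ + σ₀²·n·x̄)/(σ² + n·σ₀²) = (9.0601·5.48 + 177.6889·56.52)/1785.9491 = 10092.625976/1785.9491 = 5.6511.

5.6511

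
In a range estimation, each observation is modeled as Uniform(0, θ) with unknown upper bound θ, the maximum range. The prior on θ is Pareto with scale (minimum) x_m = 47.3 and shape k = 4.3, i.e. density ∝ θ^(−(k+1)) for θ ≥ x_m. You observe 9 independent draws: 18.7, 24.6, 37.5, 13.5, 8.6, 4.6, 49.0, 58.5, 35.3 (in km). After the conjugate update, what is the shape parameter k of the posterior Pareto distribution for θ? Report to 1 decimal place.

A Pareto(scale x_m, shape k) prior on the upper bound θ of Uniform(0, θ) is conjugate: posterior is Pareto(max(x_m, max xᵢ), k + n).
Sample maximum = 58.5; prior scale x_m = 47.3 → posterior scale = max = 58.5.
Posterior shape = 4.3 + 9 = 13.3.
Posterior shape k = 13.3.

13.3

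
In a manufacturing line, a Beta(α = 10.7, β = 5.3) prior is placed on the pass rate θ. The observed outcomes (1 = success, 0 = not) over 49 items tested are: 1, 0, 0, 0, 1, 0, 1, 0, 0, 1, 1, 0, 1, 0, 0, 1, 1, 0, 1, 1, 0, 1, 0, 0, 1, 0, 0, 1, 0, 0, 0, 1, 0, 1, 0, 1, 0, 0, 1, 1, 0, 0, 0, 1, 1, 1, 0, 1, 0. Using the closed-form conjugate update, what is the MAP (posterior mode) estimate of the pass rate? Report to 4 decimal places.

The Beta prior is conjugate to a Binomial/Bernoulli likelihood; the update adds successes to α and failures to β.
Posterior: Beta(α+k, β+n−k) = Beta(10.7+22, 5.3+27) = Beta(32.7, 32.3).
Mode of Beta(a,b) for a,b>1 is (a−1)/(a+b−2) = 31.7/63.0 = 0.5032.

0.5032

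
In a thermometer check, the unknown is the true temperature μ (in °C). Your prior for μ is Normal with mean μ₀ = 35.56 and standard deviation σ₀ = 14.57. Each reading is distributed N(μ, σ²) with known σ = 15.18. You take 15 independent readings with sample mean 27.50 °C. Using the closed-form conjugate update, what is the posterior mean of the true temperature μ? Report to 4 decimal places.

28.0439

For Normal data with known variance σ², a Normal(μ₀, σ₀²) prior on μ is conjugate. Posterior precision = 1/σ₀² + n/σ²; posterior mean is the precision-weighted average of μ₀ and x̄.
n·x̄ = 15·27.50 = 412.5.
σ₀² = 14.57² = 212.2849, σ² = 15.18² = 230.4324; σ² + n·σ₀² = 230.4324 + 15·212.2849 = 3414.7059.
Posterior mean = (μ₀/σ₀² + n·x̄/σ²)/(1/σ₀² + n/σ²) = (σ²·μ₀ + σ₀²·n·x̄)/(σ² + n·σ₀²) = (230.4324·35.56 + 212.2849·412.5)/3414.7059 = 95761.697394/3414.7059 = 28.0439.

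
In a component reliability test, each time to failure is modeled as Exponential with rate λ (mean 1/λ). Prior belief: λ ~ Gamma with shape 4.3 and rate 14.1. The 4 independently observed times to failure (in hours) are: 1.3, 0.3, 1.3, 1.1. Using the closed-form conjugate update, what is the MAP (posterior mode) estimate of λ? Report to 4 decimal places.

0.4033

With a Gamma(shape α, rate β) prior on the exponential rate λ, the posterior after n observations with total T = Σxᵢ is Gamma(α+n, β+T).
Sum of observations T = 4.0 hours; n = 4.
Posterior: Gamma(4.3+4, 14.1+4.0) = Gamma(8.3, 18.1).
Mode = (α−1)/β = 0.4033.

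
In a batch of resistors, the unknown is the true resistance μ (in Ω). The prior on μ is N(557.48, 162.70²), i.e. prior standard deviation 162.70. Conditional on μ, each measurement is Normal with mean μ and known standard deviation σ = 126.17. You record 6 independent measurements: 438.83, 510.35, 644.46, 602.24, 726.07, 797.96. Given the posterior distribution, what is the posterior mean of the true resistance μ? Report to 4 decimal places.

For Normal data with known variance σ², a Normal(μ₀, σ₀²) prior on μ is conjugate. Posterior precision = 1/σ₀² + n/σ²; posterior mean is the precision-weighted average of μ₀ and x̄.
Σxᵢ = 438.83 + 510.35 + 644.46 + 602.24 + 726.07 + 797.96 = 3719.91, so n·x̄ = 3719.91.
σ₀² = 162.70² = 26471.29, σ² = 126.17² = 15918.8689; σ² + n·σ₀² = 15918.8689 + 6·26471.29 = 174746.6089.
Posterior mean = (μ₀/σ₀² + n·x̄/σ²)/(1/σ₀² + n/σ²) = (σ²·μ₀ + σ₀²·n·x̄)/(σ² + n·σ₀²) = (15918.8689·557.48 + 26471.29·3719.91)/174746.6089 = 107345267.418272/174746.6089 = 614.2910.

614.2910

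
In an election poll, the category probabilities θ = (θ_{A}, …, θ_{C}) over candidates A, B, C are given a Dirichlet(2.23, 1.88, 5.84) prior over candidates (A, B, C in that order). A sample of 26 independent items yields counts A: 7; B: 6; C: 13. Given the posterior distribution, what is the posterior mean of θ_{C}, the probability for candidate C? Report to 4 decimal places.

The Dirichlet prior is conjugate to the Multinomial likelihood: each posterior αⱼ = prior αⱼ + observed count nⱼ.
Posterior concentration: (9.23, 7.88, 18.84), total = 35.95.
E[θ_{C}|data] = α_{C}/Σα = 18.84/35.95 = 0.5241.

0.5241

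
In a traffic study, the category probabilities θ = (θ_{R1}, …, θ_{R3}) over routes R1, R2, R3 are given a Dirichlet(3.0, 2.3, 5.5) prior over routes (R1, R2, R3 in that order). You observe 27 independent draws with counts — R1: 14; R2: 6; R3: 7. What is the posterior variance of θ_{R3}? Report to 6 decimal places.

The Dirichlet prior is conjugate to the Multinomial likelihood: each posterior αⱼ = prior αⱼ + observed count nⱼ.
Posterior concentration: (17.0, 8.3, 12.5), total = 37.8.
Var[θ_j] = α_j(Σα−α_j)/((Σα)²(Σα+1)) = 12.5·25.3/(37.8²·38.8) = 0.005704.

0.005704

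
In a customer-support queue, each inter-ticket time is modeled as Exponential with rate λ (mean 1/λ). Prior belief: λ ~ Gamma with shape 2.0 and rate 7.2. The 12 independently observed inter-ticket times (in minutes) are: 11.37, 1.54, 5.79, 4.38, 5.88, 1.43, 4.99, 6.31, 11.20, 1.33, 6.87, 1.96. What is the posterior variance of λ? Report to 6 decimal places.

0.002837

With a Gamma(shape α, rate β) prior on the exponential rate λ, the posterior after n observations with total T = Σxᵢ is Gamma(α+n, β+T).
Sum of observations T = 63.05 minutes; n = 12.
Posterior: Gamma(2.0+12, 7.2+63.05) = Gamma(14.0, 70.25).
Var = α/β² = 0.002837.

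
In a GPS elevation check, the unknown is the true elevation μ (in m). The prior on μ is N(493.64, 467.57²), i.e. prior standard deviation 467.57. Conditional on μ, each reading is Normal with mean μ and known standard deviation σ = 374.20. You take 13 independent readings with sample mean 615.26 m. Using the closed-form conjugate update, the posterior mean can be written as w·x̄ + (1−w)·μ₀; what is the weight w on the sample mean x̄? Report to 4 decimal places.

For Normal data with known variance σ², a Normal(μ₀, σ₀²) prior on μ is conjugate. Posterior precision = 1/σ₀² + n/σ²; posterior mean is the precision-weighted average of μ₀ and x̄.
σ₀² = 467.57² = 218621.7049, σ² = 374.20² = 140025.64. Prior precision 1/σ₀² = 1/218621.7049; data precision n/σ² = 13/140025.64.
w = (n/σ²)/(1/σ₀² + n/σ²) = n·σ₀²/(σ² + n·σ₀²) = 13·218621.7049/(140025.64 + 13·218621.7049) = 2842082.1637/2982107.8037 = 0.9530.

0.9530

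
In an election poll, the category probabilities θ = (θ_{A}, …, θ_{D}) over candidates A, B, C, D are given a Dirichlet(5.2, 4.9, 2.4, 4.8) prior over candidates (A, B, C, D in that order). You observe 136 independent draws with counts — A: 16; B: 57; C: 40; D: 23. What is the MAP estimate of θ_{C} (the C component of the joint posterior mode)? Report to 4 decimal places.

The Dirichlet prior is conjugate to the Multinomial likelihood: each posterior αⱼ = prior αⱼ + observed count nⱼ.
Posterior concentration: (21.2, 61.9, 42.4, 27.8), total = 153.3.
Joint mode component: (α_{C}−1)/(Σα−K) = 41.4/149.3 = 0.2773.

0.2773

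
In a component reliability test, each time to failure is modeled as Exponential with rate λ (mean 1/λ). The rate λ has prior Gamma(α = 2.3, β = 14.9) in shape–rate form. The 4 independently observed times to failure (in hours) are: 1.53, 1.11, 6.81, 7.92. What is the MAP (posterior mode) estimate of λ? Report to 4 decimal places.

With a Gamma(shape α, rate β) prior on the exponential rate λ, the posterior after n observations with total T = Σxᵢ is Gamma(α+n, β+T).
Sum of observations T = 17.37 hours; n = 4.
Posterior: Gamma(2.3+4, 14.9+17.37) = Gamma(6.3, 32.27).
Mode = (α−1)/β = 0.1642.

0.1642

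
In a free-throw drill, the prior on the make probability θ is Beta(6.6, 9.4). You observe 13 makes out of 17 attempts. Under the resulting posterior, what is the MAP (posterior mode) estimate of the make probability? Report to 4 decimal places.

The Beta prior is conjugate to a Binomial/Bernoulli likelihood; the update adds successes to α and failures to β.
Posterior: Beta(α+k, β+n−k) = Beta(6.6+13, 9.4+4) = Beta(19.6, 13.4).
Mode of Beta(a,b) for a,b>1 is (a−1)/(a+b−2) = 18.6/31.0 = 0.6000.

0.6000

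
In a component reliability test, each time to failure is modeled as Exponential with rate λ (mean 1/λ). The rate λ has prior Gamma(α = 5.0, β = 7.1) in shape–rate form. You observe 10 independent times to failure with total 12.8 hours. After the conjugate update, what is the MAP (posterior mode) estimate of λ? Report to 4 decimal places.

0.7035

With a Gamma(shape α, rate β) prior on the exponential rate λ, the posterior after n observations with total T = Σxᵢ is Gamma(α+n, β+T).
Posterior: Gamma(5.0+10, 7.1+12.8) = Gamma(15.0, 19.9).
Mode = (α−1)/β = 0.7035.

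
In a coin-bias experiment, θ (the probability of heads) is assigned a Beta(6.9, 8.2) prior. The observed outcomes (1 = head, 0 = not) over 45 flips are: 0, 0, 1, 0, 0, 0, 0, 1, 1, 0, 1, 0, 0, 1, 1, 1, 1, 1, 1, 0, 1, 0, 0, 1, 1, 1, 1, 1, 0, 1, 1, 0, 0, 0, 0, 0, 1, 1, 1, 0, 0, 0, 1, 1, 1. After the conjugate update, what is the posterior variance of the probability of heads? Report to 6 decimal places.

The Beta prior is conjugate to a Binomial/Bernoulli likelihood; the update adds successes to α and failures to β.
Posterior: Beta(α+k, β+n−k) = Beta(6.9+24, 8.2+21) = Beta(30.9, 29.2).
Var = αβ/((α+β)²(α+β+1)) = 30.9·29.2/(60.1²·61.1) = 0.004088.

0.004088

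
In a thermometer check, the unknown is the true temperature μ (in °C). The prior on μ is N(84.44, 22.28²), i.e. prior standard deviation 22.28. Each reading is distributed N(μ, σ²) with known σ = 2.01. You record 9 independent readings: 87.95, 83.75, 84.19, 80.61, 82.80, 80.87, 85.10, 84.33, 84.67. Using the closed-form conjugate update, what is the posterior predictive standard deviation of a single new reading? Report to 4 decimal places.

2.1186

For Normal data with known variance σ², a Normal(μ₀, σ₀²) prior on μ is conjugate. Posterior precision = 1/σ₀² + n/σ²; posterior mean is the precision-weighted average of μ₀ and x̄.
σ₀² = 22.28² = 496.3984, σ² = 2.01² = 4.0401; σ² + n·σ₀² = 4.0401 + 9·496.3984 = 4471.6257.
Posterior precision = 1/σ₀² + n/σ² = 1/496.3984 + 9/4.0401 = (σ² + n·σ₀²)/(σ₀²σ²) = 4471.6257/(496.3984·4.0401); posterior variance σₙ² = σ₀²σ²/(σ² + n·σ₀²) = 496.3984·4.0401/4471.6257 = 0.448494.
Predictive variance for one new observation = σₙ² + σ² = 496.3984·4.0401/4471.6257 + 4.0401 = σ²·(σ₀² + 4471.6257)/4471.6257 = 4.0401·4968.0241/4471.6257 = 4.488594; SD = √(4.0401·4968.0241/4471.6257) = 2.1186.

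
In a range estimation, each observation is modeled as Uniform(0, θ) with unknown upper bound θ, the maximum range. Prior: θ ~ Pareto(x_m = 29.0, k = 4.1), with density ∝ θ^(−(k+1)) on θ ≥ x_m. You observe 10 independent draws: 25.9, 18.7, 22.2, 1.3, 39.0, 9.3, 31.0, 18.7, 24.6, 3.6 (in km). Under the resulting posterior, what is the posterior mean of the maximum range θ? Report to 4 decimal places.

A Pareto(scale x_m, shape k) prior on the upper bound θ of Uniform(0, θ) is conjugate: posterior is Pareto(max(x_m, max xᵢ), k + n).
Sample maximum = 39.0; prior scale x_m = 29.0 → posterior scale = max = 39.0.
Posterior shape = 4.1 + 10 = 14.1.
E[θ|data] = k·x_m/(k−1) = 14.1·39.0/13.1 = 41.9771.

41.9771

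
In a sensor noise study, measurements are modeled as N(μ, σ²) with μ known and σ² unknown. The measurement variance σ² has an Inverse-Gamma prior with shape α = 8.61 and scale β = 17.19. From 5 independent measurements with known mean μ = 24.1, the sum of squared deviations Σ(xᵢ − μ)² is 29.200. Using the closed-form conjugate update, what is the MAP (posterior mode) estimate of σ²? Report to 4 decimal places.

2.6251

With known mean μ and an Inverse-Gamma(α, β) prior on σ², the Normal likelihood is conjugate: posterior is Inv-Gamma(α + n/2, β + Σ(xᵢ−μ)²/2).
Posterior: Inv-Gamma(8.61 + 5/2, 17.19 + 29.200/2) = Inv-Gamma(11.11, 31.7900).
Mode = β/(α+1) = 31.7900/12.11 = 2.6251.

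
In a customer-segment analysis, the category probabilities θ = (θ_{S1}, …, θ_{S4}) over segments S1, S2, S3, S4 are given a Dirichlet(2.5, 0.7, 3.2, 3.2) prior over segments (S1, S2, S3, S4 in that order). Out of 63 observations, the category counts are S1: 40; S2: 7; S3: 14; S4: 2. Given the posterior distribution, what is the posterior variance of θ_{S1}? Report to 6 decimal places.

0.003298

The Dirichlet prior is conjugate to the Multinomial likelihood: each posterior αⱼ = prior αⱼ + observed count nⱼ.
Posterior concentration: (42.5, 7.7, 17.2, 5.2), total = 72.6.
Var[θ_j] = α_j(Σα−α_j)/((Σα)²(Σα+1)) = 42.5·30.1/(72.6²·73.6) = 0.003298.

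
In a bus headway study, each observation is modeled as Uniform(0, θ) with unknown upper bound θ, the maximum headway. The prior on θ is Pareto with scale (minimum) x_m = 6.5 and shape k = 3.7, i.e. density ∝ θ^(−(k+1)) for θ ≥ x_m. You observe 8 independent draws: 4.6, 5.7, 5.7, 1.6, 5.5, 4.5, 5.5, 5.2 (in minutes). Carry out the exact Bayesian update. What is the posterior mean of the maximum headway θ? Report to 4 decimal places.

7.1075

A Pareto(scale x_m, shape k) prior on the upper bound θ of Uniform(0, θ) is conjugate: posterior is Pareto(max(x_m, max xᵢ), k + n).
Sample maximum = 5.7; prior scale x_m = 6.5 → posterior scale = max = 6.5.
Posterior shape = 3.7 + 8 = 11.7.
E[θ|data] = k·x_m/(k−1) = 11.7·6.5/10.7 = 7.1075.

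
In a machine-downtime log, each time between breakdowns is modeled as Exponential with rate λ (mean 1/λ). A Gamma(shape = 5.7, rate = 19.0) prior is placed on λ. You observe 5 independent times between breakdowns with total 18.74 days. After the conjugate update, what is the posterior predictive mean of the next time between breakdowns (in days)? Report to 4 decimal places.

3.8907

With a Gamma(shape α, rate β) prior on the exponential rate λ, the posterior after n observations with total T = Σxᵢ is Gamma(α+n, β+T).
Posterior: Gamma(5.7+5, 19.0+18.74) = Gamma(10.7, 37.74).
The predictive distribution for the next observation is Lomax; its mean is β/(α−1) = 37.74/9.7 = 3.8907.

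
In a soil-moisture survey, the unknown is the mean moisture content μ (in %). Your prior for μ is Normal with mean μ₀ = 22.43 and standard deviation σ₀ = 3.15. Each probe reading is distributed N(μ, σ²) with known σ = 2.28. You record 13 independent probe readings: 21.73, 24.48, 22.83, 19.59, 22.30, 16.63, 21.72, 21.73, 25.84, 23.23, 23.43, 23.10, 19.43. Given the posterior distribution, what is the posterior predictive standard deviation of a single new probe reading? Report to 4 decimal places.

For Normal data with known variance σ², a Normal(μ₀, σ₀²) prior on μ is conjugate. Posterior precision = 1/σ₀² + n/σ²; posterior mean is the precision-weighted average of μ₀ and x̄.
σ₀² = 3.15² = 9.9225, σ² = 2.28² = 5.1984; σ² + n·σ₀² = 5.1984 + 13·9.9225 = 134.1909.
Posterior precision = 1/σ₀² + n/σ² = 1/9.9225 + 13/5.1984 = (σ² + n·σ₀²)/(σ₀²σ²) = 134.1909/(9.9225·5.1984); posterior variance σₙ² = σ₀²σ²/(σ² + n·σ₀²) = 9.9225·5.1984/134.1909 = 0.384386.
Predictive variance for one new observation = σₙ² + σ² = 9.9225·5.1984/134.1909 + 5.1984 = σ²·(σ₀² + 134.1909)/134.1909 = 5.1984·144.1134/134.1909 = 5.582786; SD = √(5.1984·144.1134/134.1909) = 2.3628.

2.3628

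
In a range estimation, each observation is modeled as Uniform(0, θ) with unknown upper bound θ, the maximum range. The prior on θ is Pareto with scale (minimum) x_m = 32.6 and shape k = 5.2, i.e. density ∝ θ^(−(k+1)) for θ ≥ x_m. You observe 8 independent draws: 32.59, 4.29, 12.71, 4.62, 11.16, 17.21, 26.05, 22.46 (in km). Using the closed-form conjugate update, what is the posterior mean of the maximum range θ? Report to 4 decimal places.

A Pareto(scale x_m, shape k) prior on the upper bound θ of Uniform(0, θ) is conjugate: posterior is Pareto(max(x_m, max xᵢ), k + n).
Sample maximum = 32.59; prior scale x_m = 32.6 → posterior scale = max = 32.60.
Posterior shape = 5.2 + 8 = 13.2.
E[θ|data] = k·x_m/(k−1) = 13.2·32.60/12.2 = 35.2721.

35.2721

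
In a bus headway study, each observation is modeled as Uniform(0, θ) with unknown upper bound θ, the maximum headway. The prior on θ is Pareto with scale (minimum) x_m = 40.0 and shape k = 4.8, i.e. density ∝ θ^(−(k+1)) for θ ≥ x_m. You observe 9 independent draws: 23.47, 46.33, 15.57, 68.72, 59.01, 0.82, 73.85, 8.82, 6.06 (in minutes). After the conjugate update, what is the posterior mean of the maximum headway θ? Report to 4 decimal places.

79.6195

A Pareto(scale x_m, shape k) prior on the upper bound θ of Uniform(0, θ) is conjugate: posterior is Pareto(max(x_m, max xᵢ), k + n).
Sample maximum = 73.85; prior scale x_m = 40.0 → posterior scale = max = 73.85.
Posterior shape = 4.8 + 9 = 13.8.
E[θ|data] = k·x_m/(k−1) = 13.8·73.85/12.8 = 79.6195.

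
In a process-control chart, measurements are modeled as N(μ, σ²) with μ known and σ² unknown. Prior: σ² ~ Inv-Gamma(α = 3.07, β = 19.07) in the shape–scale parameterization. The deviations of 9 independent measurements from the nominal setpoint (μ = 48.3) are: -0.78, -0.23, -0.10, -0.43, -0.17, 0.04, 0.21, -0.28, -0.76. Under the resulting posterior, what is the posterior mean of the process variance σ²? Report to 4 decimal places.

With known mean μ and an Inverse-Gamma(α, β) prior on σ², the Normal likelihood is conjugate: posterior is Inv-Gamma(α + n/2, β + Σ(xᵢ−μ)²/2).
Σ(xᵢ−μ)² = (-0.78)² + (-0.23)² + (-0.10)² + (-0.43)² + (-0.17)² + (0.04)² + (0.21)² + (-0.28)² + (-0.76)² = 1.5868.
Posterior: Inv-Gamma(3.07 + 9/2, 19.07 + 1.5868/2) = Inv-Gamma(7.57, 19.86340).
E[σ²|data] = β/(α−1) = 19.86340/6.57 = 3.0233.

3.0233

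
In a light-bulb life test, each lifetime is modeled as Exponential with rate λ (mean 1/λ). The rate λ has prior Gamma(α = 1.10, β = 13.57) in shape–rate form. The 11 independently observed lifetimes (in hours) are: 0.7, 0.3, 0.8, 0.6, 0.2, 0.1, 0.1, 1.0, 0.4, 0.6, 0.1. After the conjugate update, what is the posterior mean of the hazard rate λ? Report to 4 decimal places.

With a Gamma(shape α, rate β) prior on the exponential rate λ, the posterior after n observations with total T = Σxᵢ is Gamma(α+n, β+T).
Sum of observations T = 4.9 hours; n = 11.
Posterior: Gamma(1.10+11, 13.57+4.9) = Gamma(12.10, 18.47).
Posterior mean of λ = α/β = 12.10/18.47 = 0.6551.

0.6551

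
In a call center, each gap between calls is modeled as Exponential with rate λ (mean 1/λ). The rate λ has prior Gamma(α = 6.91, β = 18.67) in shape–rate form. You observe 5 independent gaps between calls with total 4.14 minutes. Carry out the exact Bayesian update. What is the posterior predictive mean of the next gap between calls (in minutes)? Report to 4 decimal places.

With a Gamma(shape α, rate β) prior on the exponential rate λ, the posterior after n observations with total T = Σxᵢ is Gamma(α+n, β+T).
Posterior: Gamma(6.91+5, 18.67+4.14) = Gamma(11.91, 22.81).
The predictive distribution for the next observation is Lomax; its mean is β/(α−1) = 22.81/10.91 = 2.0907.

2.0907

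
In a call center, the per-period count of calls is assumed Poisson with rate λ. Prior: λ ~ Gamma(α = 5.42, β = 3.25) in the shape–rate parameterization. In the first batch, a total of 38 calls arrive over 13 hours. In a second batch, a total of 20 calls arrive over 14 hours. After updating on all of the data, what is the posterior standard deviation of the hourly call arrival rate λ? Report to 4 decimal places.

0.2633

With a Gamma(shape α, rate β) prior, the Poisson likelihood is conjugate: the posterior is Gamma(α + ΣXᵢ, β + n).
After batch 1: Gamma(α+S, β+n) = Gamma(5.42+38, 3.25+13) = Gamma(43.42, 16.25).
After batch 2: Gamma(α+S, β+n) = Gamma(43.42+20, 16.25+14) = Gamma(63.42, 30.25).
SD = √α/β = √63.42/30.25 = 0.2633.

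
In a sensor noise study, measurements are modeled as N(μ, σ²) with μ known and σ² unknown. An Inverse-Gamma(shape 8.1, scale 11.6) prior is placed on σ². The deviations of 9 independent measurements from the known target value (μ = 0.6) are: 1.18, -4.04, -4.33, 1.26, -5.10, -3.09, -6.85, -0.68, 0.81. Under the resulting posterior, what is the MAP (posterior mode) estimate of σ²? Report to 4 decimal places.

With known mean μ and an Inverse-Gamma(α, β) prior on σ², the Normal likelihood is conjugate: posterior is Inv-Gamma(α + n/2, β + Σ(xᵢ−μ)²/2).
Σ(xᵢ−μ)² = (1.18)² + (-4.04)² + (-4.33)² + (1.26)² + (-5.10)² + (-3.09)² + (-6.85)² + (-0.68)² + (0.81)² = 121.6496.
Posterior: Inv-Gamma(8.1 + 9/2, 11.6 + 121.6496/2) = Inv-Gamma(12.60, 72.42480).
Mode = β/(α+1) = 72.42480/13.60 = 5.3254.

5.3254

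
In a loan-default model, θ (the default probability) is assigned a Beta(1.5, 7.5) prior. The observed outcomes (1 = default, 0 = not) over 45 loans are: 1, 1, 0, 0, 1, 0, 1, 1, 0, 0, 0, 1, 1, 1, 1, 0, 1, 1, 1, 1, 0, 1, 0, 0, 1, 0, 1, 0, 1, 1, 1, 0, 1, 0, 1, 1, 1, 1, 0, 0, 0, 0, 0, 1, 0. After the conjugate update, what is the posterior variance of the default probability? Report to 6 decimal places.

The Beta prior is conjugate to a Binomial/Bernoulli likelihood; the update adds successes to α and failures to β.
Posterior: Beta(α+k, β+n−k) = Beta(1.5+25, 7.5+20) = Beta(26.5, 27.5).
Var = αβ/((α+β)²(α+β+1)) = 26.5·27.5/(54.0²·55.0) = 0.004544.

0.004544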